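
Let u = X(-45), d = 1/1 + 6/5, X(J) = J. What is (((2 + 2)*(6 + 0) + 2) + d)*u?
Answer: -1269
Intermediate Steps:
d = 11/5 (d = 1*1 + 6*(⅕) = 1 + 6/5 = 11/5 ≈ 2.2000)
u = -45
(((2 + 2)*(6 + 0) + 2) + d)*u = (((2 + 2)*(6 + 0) + 2) + 11/5)*(-45) = ((4*6 + 2) + 11/5)*(-45) = ((24 + 2) + 11/5)*(-45) = (26 + 11/5)*(-45) = (141/5)*(-45) = -1269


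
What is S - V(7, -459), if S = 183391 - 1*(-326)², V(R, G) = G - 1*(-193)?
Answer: 77381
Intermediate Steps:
V(R, G) = 193 + G (V(R, G) = G + 193 = 193 + G)
S = 77115 (S = 183391 - 1*106276 = 183391 - 106276 = 77115)
S - V(7, -459) = 77115 - (193 - 459) = 77115 - 1*(-266) = 77115 + 266 = 77381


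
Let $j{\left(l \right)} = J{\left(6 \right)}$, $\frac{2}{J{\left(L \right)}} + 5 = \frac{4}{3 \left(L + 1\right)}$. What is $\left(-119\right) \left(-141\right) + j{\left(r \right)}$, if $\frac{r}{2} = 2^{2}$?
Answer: $\frac{1694637}{101} \approx 16779.0$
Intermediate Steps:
$r = 8$ ($r = 2 \cdot 2^{2} = 2 \cdot 4 = 8$)
$J{\left(L \right)} = \frac{2}{-5 + \frac{4}{3 + 3 L}}$ ($J{\left(L \right)} = \frac{2}{-5 + \frac{4}{3 \left(L + 1\right)}} = \frac{2}{-5 + \frac{4}{3 \left(1 + L\right)}} = \frac{2}{-5 + \frac{4}{3 + 3 L}}$)
$j{\left(l \right)} = - \frac{42}{101}$ ($j{\left(l \right)} = \frac{6 \left(-1 - 6\right)}{11 + 15 \cdot 6} = \frac{6 \left(-1 - 6\right)}{11 + 90} = 6 \cdot \frac{1}{101} \left(-7\right) = - \frac{42}{101}$)
$\left(-119\right) \left(-141\right) + j{\left(r \right)} = \left(-119\right) \left(-141\right) - \frac{42}{101} = 16779 - \frac{42}{101} = \frac{1694637}{101}$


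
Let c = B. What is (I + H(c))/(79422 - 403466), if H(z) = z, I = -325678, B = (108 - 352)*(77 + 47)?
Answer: 177967/162022 ≈ 1.0984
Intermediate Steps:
B = -30256 (B = -244*124 = -30256)
c = -30256
(I + H(c))/(79422 - 403466) = (-325678 - 30256)/(79422 - 403466) = -355934/(-324044) = -355934*(-1/324044) = 177967/162022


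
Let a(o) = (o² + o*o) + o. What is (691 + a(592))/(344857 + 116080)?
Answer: 702211/460937 ≈ 1.5234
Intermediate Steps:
a(o) = o + 2*o² (a(o) = (o² + o²) + o = 2*o² + o = o + 2*o²)
(691 + a(592))/(344857 + 116080) = (691 + 592*(1 + 2*592))/(344857 + 116080) = (691 + 592*(1 + 1184))/460937 = (691 + 592*1185)*(1/460937) = (691 + 701520)*(1/460937) = 702211*(1/460937) = 702211/460937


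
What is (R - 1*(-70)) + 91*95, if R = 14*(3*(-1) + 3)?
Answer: 8715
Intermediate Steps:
R = 0 (R = 14*(-3 + 3) = 14*0 = 0)
(R - 1*(-70)) + 91*95 = (0 - 1*(-70)) + 91*95 = (0 + 70) + 8645 = 70 + 8645 = 8715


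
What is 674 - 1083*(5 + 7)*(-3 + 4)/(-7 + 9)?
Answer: -5824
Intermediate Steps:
674 - 1083*(5 + 7)*(-3 + 4)/(-7 + 9) = 674 - 12996*1/2 = 674 - 12996*1*(½) = 674 - 12996/2 = 674 - 1083*6 = 674 - 6498 = -5824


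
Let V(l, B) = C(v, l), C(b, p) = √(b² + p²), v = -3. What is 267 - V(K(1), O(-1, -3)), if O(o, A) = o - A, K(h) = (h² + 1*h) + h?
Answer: 267 - 3*√2 ≈ 262.76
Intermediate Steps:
K(h) = h² + 2*h (K(h) = (h² + h) + h = (h + h²) + h = h² + 2*h)
V(l, B) = √(9 + l²) (V(l, B) = √((-3)² + l²) = √(9 + l²))
267 - V(K(1), O(-1, -3)) = 267 - √(9 + (1*(2 + 1))²) = 267 - √(9 + (1*3)²) = 267 - √(9 + 3²) = 267 - √(9 + 9) = 267 - √18 = 267 - 3*√2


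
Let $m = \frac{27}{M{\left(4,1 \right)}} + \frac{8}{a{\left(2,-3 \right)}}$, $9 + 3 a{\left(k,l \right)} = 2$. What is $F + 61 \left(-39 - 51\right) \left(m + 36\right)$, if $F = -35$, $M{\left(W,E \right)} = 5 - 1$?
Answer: $- \frac{3022735}{14} \approx -2.1591 \cdot 10^{5}$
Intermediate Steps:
$M{\left(W,E \right)} = 4$ ($M{\left(W,E \right)} = 5 - 1 = 4$)
$a{\left(k,l \right)} = - \frac{7}{3}$ ($a{\left(k,l \right)} = -3 + \frac{1}{3} \cdot 2 = -3 + \frac{2}{3} = - \frac{7}{3}$)
$m = \frac{93}{28}$ ($m = \frac{27}{4} + \frac{8}{- \frac{7}{3}} = 27 \cdot \frac{1}{4} + 8 \left(- \frac{3}{7}\right) = \frac{27}{4} - \frac{24}{7} = \frac{93}{28} \approx 3.3214$)
$F + 61 \left(-39 - 51\right) \left(m + 36\right) = -35 + 61 \left(-39 - 51\right) \left(\frac{93}{28} + 36\right) = -35 + 61 \left(\left(-90\right) \frac{1101}{28}\right) = -35 + 61 \left(- \frac{49545}{14}\right) = -35 - \frac{3022245}{14} = - \frac{3022735}{14}$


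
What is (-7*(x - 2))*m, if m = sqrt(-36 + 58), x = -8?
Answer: 70*sqrt(22) ≈ 328.33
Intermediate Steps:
m = sqrt(22) ≈ 4.6904
(-7*(x - 2))*m = (-7*(-8 - 2))*sqrt(22) = (-7*(-10))*sqrt(22) = 70*sqrt(22)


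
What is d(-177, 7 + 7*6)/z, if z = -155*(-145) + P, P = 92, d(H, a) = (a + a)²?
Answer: 9604/22567 ≈ 0.42558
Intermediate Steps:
d(H, a) = 4*a² (d(H, a) = (2*a)² = 4*a²)
z = 22567 (z = -155*(-145) + 92 = 22475 + 92 = 22567)
d(-177, 7 + 7*6)/z = (4*(7 + 7*6)²)/22567 = (4*(7 + 42)²)*(1/22567) = (4*49²)*(1/22567) = (4*2401)*(1/22567) = 9604*(1/22567) = 9604/22567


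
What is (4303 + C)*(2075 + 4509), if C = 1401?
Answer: 37555136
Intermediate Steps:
(4303 + C)*(2075 + 4509) = (4303 + 1401)*(2075 + 4509) = 5704*6584 = 37555136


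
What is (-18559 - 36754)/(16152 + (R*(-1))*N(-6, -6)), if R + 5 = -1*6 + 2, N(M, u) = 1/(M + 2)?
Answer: -221252/64599 ≈ -3.4250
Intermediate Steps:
N(M, u) = 1/(2 + M)
R = -9 (R = -5 + (-1*6 + 2) = -5 + (-6 + 2) = -5 - 4 = -9)
(-18559 - 36754)/(16152 + (R*(-1))*N(-6, -6)) = (-18559 - 36754)/(16152 + (-9*(-1))/(2 - 6)) = -55313/(16152 + 9/(-4)) = -55313/(16152 + 9*(-¼)) = -55313/(16152 - 9/4) = -55313/64599/4 = -55313*4/64599 = -221252/64599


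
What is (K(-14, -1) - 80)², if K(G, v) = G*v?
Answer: 4356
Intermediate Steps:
(K(-14, -1) - 80)² = (-14*(-1) - 80)² = (14 - 80)² = (-66)² = 4356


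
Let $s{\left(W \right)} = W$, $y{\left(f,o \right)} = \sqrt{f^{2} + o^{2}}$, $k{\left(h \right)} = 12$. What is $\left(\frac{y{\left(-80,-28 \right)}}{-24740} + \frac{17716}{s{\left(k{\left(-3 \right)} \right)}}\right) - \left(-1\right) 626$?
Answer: $\frac{6307}{3} - \frac{\sqrt{449}}{6185} \approx 2102.3$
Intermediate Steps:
$\left(\frac{y{\left(-80,-28 \right)}}{-24740} + \frac{17716}{s{\left(k{\left(-3 \right)} \right)}}\right) - \left(-1\right) 626 = \left(\frac{\sqrt{\left(-80\right)^{2} + \left(-28\right)^{2}}}{-24740} + \frac{17716}{12}\right) - \left(-1\right) 626 = \left(\sqrt{6400 + 784} \left(- \frac{1}{24740}\right) + 17716 \cdot \frac{1}{12}\right) - -626 = \left(\sqrt{7184} \left(- \frac{1}{24740}\right) + \frac{4429}{3}\right) + 626 = \left(4 \sqrt{449} \left(- \frac{1}{24740}\right) + \frac{4429}{3}\right) + 626 = \left(- \frac{\sqrt{449}}{6185} + \frac{4429}{3}\right) + 626 = \left(\frac{4429}{3} - \frac{\sqrt{449}}{6185}\right) + 626 = \frac{6307}{3} - \frac{\sqrt{449}}{6185}$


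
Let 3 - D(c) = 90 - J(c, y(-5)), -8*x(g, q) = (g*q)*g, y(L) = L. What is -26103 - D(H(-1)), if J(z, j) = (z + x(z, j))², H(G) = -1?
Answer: -1665033/64 ≈ -26016.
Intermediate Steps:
x(g, q) = -q*g²/8 (x(g, q) = -g*q*g/8 = -q*g²/8)
J(z, j) = (z - j*z²/8)²
D(c) = -87 + c²*(-8 - 5*c)²/64 (D(c) = 3 - (90 - c²*(-8 - 5*c)²/64) = 3 + (-90 + c²*(-8 - 5*c)²/64) = -87 + c²*(-8 - 5*c)²/64)
-26103 - D(H(-1)) = -26103 - (-87 + (1/64)*(-1)²*(8 + 5*(-1))²) = -26103 - (-87 + (1/64)*1*(8 - 5)²) = -26103 - (-87 + (1/64)*1*3²) = -26103 - (-87 + (1/64)*1*9) = -26103 - (-87 + 9/64) = -26103 - 1*(-5559/64) = -26103 + 5559/64 = -1665033/64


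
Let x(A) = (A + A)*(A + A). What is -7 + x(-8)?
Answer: 249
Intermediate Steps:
x(A) = 4*A² (x(A) = (2*A)*(2*A) = 4*A²)
-7 + x(-8) = -7 + 4*(-8)² = -7 + 4*64 = -7 + 256 = 249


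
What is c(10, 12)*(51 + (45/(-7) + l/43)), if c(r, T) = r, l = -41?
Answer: 131290/301 ≈ 436.18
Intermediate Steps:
c(10, 12)*(51 + (45/(-7) + l/43)) = 10*(51 + (45/(-7) - 41/43)) = 10*(51 + (45*(-1/7) - 41*1/43)) = 10*(51 + (-45/7 - 41/43)) = 10*(51 - 2222/301) = 10*(13129/301) = 131290/301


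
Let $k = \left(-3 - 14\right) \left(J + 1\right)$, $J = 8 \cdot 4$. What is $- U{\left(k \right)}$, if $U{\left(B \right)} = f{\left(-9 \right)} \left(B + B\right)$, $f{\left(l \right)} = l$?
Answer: $-10098$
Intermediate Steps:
$J = 32$
$k = -561$ ($k = \left(-3 - 14\right) \left(32 + 1\right) = \left(-17\right) 33 = -561$)
$U{\left(B \right)} = - 18 B$ ($U{\left(B \right)} = - 9 \left(B + B\right) = - 9 \cdot 2 B = - 18 B$)
$- U{\left(k \right)} = - \left(-18\right) \left(-561\right) = \left(-1\right) 10098 = -10098$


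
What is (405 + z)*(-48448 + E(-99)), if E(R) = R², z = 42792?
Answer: -1669434459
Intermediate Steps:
(405 + z)*(-48448 + E(-99)) = (405 + 42792)*(-48448 + (-99)²) = 43197*(-48448 + 9801) = 43197*(-38647) = -1669434459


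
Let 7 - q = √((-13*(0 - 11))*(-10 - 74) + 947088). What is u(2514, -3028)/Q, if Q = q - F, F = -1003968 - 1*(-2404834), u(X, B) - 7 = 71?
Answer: -2801718/50318076995 + 4*√233769/50318076995 ≈ -5.5642e-5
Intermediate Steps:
u(X, B) = 78 (u(X, B) = 7 + 71 = 78)
q = 7 - 2*√233769 (q = 7 - √((-13*(0 - 11))*(-10 - 74) + 947088) = 7 - √(-13*(-11)*(-84) + 947088) = 7 - √(143*(-84) + 947088) = 7 - √(-12012 + 947088) = 7 - √935076 = 7 - 2*√233769 ≈ -959.99)
F = 1400866 (F = -1003968 + 2404834 = 1400866)
Q = -1400859 - 2*√233769 (Q = (7 - 2*√233769) - 1*1400866 = (7 - 2*√233769) - 1400866 = -1400859 - 2*√233769 ≈ -1.4018e+6)
u(2514, -3028)/Q = 78/(-1400859 - 2*√233769)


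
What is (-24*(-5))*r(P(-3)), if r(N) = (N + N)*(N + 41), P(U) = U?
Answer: -27360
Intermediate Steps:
r(N) = 2*N*(41 + N) (r(N) = (2*N)*(41 + N) = 2*N*(41 + N))
(-24*(-5))*r(P(-3)) = (-24*(-5))*(2*(-3)*(41 - 3)) = 120*(2*(-3)*38) = 120*(-228) = -27360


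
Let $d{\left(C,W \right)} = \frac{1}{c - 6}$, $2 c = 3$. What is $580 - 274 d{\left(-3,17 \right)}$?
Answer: $\frac{5768}{9} \approx 640.89$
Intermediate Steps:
$c = \frac{3}{2}$ ($c = \frac{1}{2} \cdot 3 = \frac{3}{2} \approx 1.5$)
$d{\left(C,W \right)} = - \frac{2}{9}$ ($d{\left(C,W \right)} = \frac{1}{\frac{3}{2} - 6} = \frac{1}{- \frac{9}{2}} = - \frac{2}{9}$)
$580 - 274 d{\left(-3,17 \right)} = 580 - - \frac{548}{9} = 580 + \frac{548}{9} = \frac{5768}{9}$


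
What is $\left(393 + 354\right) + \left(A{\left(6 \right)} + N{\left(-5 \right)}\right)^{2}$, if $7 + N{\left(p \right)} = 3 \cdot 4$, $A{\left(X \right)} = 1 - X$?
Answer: $747$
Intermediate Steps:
$N{\left(p \right)} = 5$ ($N{\left(p \right)} = -7 + 3 \cdot 4 = -7 + 12 = 5$)
$\left(393 + 354\right) + \left(A{\left(6 \right)} + N{\left(-5 \right)}\right)^{2} = \left(393 + 354\right) + \left(\left(1 - 6\right) + 5\right)^{2} = 747 + \left(\left(1 - 6\right) + 5\right)^{2} = 747 + \left(-5 + 5\right)^{2} = 747 + 0^{2} = 747 + 0 = 747$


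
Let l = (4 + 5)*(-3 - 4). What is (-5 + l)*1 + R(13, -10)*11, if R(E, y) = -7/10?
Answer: -757/10 ≈ -75.700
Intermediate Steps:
l = -63 (l = 9*(-7) = -63)
R(E, y) = -7/10 (R(E, y) = -7*⅒ = -7/10)
(-5 + l)*1 + R(13, -10)*11 = (-5 - 63)*1 - 7/10*11 = -68*1 - 77/10 = -68 - 77/10 = -757/10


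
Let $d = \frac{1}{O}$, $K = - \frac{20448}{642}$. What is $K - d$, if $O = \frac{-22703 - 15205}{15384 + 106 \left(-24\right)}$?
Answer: $- \frac{10651382}{338013} \approx -31.512$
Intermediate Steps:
$O = - \frac{3159}{1070}$ ($O = - \frac{37908}{15384 - 2544} = - \frac{37908}{12840} = \left(-37908\right) \frac{1}{12840} = - \frac{3159}{1070} \approx -2.9523$)
$K = - \frac{3408}{107}$ ($K = \left(-20448\right) \frac{1}{642} = - \frac{3408}{107} \approx -31.85$)
$d = - \frac{1070}{3159}$ ($d = \frac{1}{- \frac{3159}{1070}} = - \frac{1070}{3159} \approx -0.33871$)
$K - d = - \frac{3408}{107} - - \frac{1070}{3159} = - \frac{3408}{107} + \frac{1070}{3159} = - \frac{10651382}{338013}$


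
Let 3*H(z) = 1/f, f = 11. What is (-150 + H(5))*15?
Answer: -24745/11 ≈ -2249.5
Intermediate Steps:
H(z) = 1/33 (H(z) = (1/3)/11 = (1/3)*(1/11) = 1/33)
(-150 + H(5))*15 = (-150 + 1/33)*15 = -4949/33*15 = -24745/11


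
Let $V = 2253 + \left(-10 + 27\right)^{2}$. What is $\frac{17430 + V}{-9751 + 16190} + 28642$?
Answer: $\frac{184445810}{6439} \approx 28645.0$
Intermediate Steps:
$V = 2542$ ($V = 2253 + 17^{2} = 2253 + 289 = 2542$)
$\frac{17430 + V}{-9751 + 16190} + 28642 = \frac{17430 + 2542}{-9751 + 16190} + 28642 = \frac{19972}{6439} + 28642 = \frac{184445810}{6439}$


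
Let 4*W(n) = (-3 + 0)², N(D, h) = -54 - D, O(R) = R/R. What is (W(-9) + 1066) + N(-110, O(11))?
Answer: 4497/4 ≈ 1124.3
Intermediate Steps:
O(R) = 1
W(n) = 9/4 (W(n) = (-3 + 0)²/4 = (¼)*(-3)² = (¼)*9 = 9/4)
(W(-9) + 1066) + N(-110, O(11)) = (9/4 + 1066) + (-54 - 1*(-110)) = 4273/4 + (-54 + 110) = 4273/4 + 56 = 4497/4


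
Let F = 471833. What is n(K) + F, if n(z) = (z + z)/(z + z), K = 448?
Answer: 471834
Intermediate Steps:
n(z) = 1 (n(z) = (2*z)/((2*z)) = (2*z)*(1/(2*z)) = 1)
n(K) + F = 1 + 471833 = 471834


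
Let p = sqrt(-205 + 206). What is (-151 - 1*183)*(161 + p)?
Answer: -54108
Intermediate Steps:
p = 1 (p = sqrt(1) = 1)
(-151 - 1*183)*(161 + p) = (-151 - 1*183)*(161 + 1) = (-151 - 183)*162 = -334*162 = -54108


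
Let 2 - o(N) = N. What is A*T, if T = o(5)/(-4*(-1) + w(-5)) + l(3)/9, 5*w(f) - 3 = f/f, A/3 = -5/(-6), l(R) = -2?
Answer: -305/144 ≈ -2.1181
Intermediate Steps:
A = 5/2 (A = 3*(-5/(-6)) = 3*(-5*(-⅙)) = 3*(⅚) = 5/2 ≈ 2.5000)
w(f) = ⅘ (w(f) = ⅗ + (f/f)/5 = ⅗ + (⅕)*1 = ⅗ + ⅕ = ⅘)
o(N) = 2 - N
T = -61/72 (T = (2 - 1*5)/(-4*(-1) + ⅘) - 2/9 = (2 - 5)/(4 + ⅘) - 2*⅑ = -3/24/5 - 2/9 = -3*5/24 - 2/9 = -5/8 - 2/9 = -61/72 ≈ -0.84722)
A*T = (5/2)*(-61/72) = -305/144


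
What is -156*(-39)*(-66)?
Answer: -401544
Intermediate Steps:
-156*(-39)*(-66) = 6084*(-66) = -401544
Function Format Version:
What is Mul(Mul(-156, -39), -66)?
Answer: -401544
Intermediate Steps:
Mul(Mul(-156, -39), -66) = Mul(6084, -66) = -401544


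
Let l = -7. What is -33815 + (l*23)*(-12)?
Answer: -31883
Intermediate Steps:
-33815 + (l*23)*(-12) = -33815 - 7*23*(-12) = -33815 - 161*(-12) = -33815 + 1932 = -31883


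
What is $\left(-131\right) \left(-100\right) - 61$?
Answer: $13039$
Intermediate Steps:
$\left(-131\right) \left(-100\right) - 61 = 13100 - 61 = 13039$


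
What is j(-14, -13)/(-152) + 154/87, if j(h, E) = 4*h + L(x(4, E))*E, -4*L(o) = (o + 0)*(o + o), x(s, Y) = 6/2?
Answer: 46381/26448 ≈ 1.7537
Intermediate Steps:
x(s, Y) = 3 (x(s, Y) = 6*(½) = 3)
L(o) = -o²/2 (L(o) = -(o + 0)*(o + o)/4 = -o*2*o/4 = -o²/2)
j(h, E) = 4*h - 9*E/2 (j(h, E) = 4*h + (-½*3²)*E = 4*h + (-½*9)*E = 4*h - 9*E/2)
j(-14, -13)/(-152) + 154/87 = (4*(-14) - 9/2*(-13))/(-152) + 154/87 = (-56 + 117/2)*(-1/152) + 154*(1/87) = (5/2)*(-1/152) + 154/87 = -5/304 + 154/87 = 46381/26448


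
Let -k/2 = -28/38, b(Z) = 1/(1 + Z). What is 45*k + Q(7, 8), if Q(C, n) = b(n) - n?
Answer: 9991/171 ≈ 58.427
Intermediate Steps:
Q(C, n) = 1/(1 + n) - n
k = 28/19 (k = -(-56)/38 = -2*(-14/19) = 28/19 ≈ 1.4737)
45*k + Q(7, 8) = 45*(28/19) + (1 - 1*8*(1 + 8))/(1 + 8) = 1260/19 + (1 - 1*8*9)/9 = 1260/19 + (1 - 72)/9 = 1260/19 + (⅑)*(-71) = 1260/19 - 71/9 = 9991/171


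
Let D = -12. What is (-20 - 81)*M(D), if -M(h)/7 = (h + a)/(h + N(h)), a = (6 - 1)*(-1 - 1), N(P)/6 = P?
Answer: 1111/6 ≈ 185.17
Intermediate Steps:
N(P) = 6*P
a = -10 (a = 5*(-2) = -10)
M(h) = -(-10 + h)/h (M(h) = -7*(h - 10)/(h + 6*h) = -7*(-10 + h)/(7*h) = -7*(-10 + h)*1/(7*h) = -(-10 + h)/h)
(-20 - 81)*M(D) = (-20 - 81)*((10 - 1*(-12))/(-12)) = -(-101)*(10 + 12)/12 = -(-101)*22/12 = -101*(-11/6) = 1111/6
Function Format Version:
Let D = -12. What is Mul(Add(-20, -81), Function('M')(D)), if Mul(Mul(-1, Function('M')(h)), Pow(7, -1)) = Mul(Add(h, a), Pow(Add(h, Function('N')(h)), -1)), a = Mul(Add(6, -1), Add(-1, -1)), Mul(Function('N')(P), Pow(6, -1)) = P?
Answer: Rational(1111, 6) ≈ 185.17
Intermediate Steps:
Function('N')(P) = Mul(6, P)
a = -10 (a = Mul(5, -2) = -10)
Function('M')(h) = Mul(-1, Pow(h, -1), Add(-10, h)) (Function('M')(h) = Mul(-7, Mul(Add(h, -10), Pow(Add(h, Mul(6, h)), -1))) = Mul(-7, Mul(Add(-10, h), Pow(Mul(7, h), -1))) = Mul(-7, Mul(Add(-10, h), Mul(Rational(1, 7), Pow(h, -1)))) = Mul(-7, Mul(Rational(1, 7), Pow(h, -1), Add(-10, h))) = Mul(-1, Pow(h, -1), Add(-10, h)))
Mul(Add(-20, -81), Function('M')(D)) = Mul(Add(-20, -81), Mul(Pow(-12, -1), Add(10, Mul(-1, -12)))) = Mul(-101, Mul(Rational(-1, 12), Add(10, 12))) = Mul(-101, Mul(Rational(-1, 12), 22)) = Mul(-101, Rational(-11, 6)) = Rational(1111, 6)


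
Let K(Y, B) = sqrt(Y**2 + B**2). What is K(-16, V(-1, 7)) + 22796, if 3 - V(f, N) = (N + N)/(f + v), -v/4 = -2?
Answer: 22796 + sqrt(257) ≈ 22812.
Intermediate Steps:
v = 8 (v = -4*(-2) = 8)
V(f, N) = 3 - 2*N/(8 + f) (V(f, N) = 3 - (N + N)/(f + 8) = 3 - 2*N/(8 + f))
K(Y, B) = sqrt(B**2 + Y**2)
K(-16, V(-1, 7)) + 22796 = sqrt(((24 - 2*7 + 3*(-1))/(8 - 1))**2 + (-16)**2) + 22796 = sqrt(((24 - 14 - 3)/7)**2 + 256) + 22796 = sqrt(((1/7)*7)**2 + 256) + 22796 = sqrt(1**2 + 256) + 22796 = sqrt(1 + 256) + 22796 = sqrt(257) + 22796 = 22796 + sqrt(257)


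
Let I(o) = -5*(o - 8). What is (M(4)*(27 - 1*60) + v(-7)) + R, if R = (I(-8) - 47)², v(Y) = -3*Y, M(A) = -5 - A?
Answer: 1407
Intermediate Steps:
I(o) = 40 - 5*o (I(o) = -5*(-8 + o) = 40 - 5*o)
R = 1089 (R = ((40 - 5*(-8)) - 47)² = ((40 + 40) - 47)² = (80 - 47)² = 33² = 1089)
(M(4)*(27 - 1*60) + v(-7)) + R = ((-5 - 1*4)*(27 - 1*60) - 3*(-7)) + 1089 = ((-5 - 4)*(27 - 60) + 21) + 1089 = (-9*(-33) + 21) + 1089 = (297 + 21) + 1089 = 318 + 1089 = 1407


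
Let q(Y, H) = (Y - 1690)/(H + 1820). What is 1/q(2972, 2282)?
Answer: 2051/641 ≈ 3.1997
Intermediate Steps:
q(Y, H) = (-1690 + Y)/(1820 + H)
1/q(2972, 2282) = 1/((-1690 + 2972)/(1820 + 2282)) = 1/(1282/4102) = 1/((1/4102)*1282) = 1/(641/2051) = 2051/641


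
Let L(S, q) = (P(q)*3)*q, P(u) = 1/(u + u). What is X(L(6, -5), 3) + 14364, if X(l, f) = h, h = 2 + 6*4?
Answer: 14390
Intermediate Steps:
P(u) = 1/(2*u)
h = 26 (h = 2 + 24 = 26)
L(S, q) = 3/2 (L(S, q) = ((1/(2*q))*3)*q = (3/(2*q))*q = 3/2)
X(l, f) = 26
X(L(6, -5), 3) + 14364 = 26 + 14364 = 14390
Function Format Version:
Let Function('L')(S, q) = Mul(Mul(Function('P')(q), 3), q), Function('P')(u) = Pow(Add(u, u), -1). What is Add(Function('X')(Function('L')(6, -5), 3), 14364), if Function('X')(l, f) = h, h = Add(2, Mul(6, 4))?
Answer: 14390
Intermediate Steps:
Function('P')(u) = Mul(Rational(1, 2), Pow(u, -1)) (Function('P')(u) = Pow(Mul(2, u), -1) = Mul(Rational(1, 2), Pow(u, -1)))
h = 26 (h = Add(2, 24) = 26)
Function('L')(S, q) = Rational(3, 2) (Function('L')(S, q) = Mul(Mul(Mul(Rational(1, 2), Pow(q, -1)), 3), q) = Mul(Mul(Rational(3, 2), Pow(q, -1)), q) = Rational(3, 2))
Function('X')(l, f) = 26
Add(Function('X')(Function('L')(6, -5), 3), 14364) = Add(26, 14364) = 14390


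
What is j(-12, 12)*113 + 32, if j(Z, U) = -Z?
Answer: 1388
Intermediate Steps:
j(-12, 12)*113 + 32 = -1*(-12)*113 + 32 = 12*113 + 32 = 1356 + 32 = 1388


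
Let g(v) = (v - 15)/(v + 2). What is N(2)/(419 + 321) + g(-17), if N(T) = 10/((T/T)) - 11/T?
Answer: 9499/4440 ≈ 2.1394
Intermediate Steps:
g(v) = (-15 + v)/(2 + v)
N(T) = 10 - 11/T (N(T) = 10/1 - 11/T = 10*1 - 11/T = 10 - 11/T)
N(2)/(419 + 321) + g(-17) = (10 - 11/2)/(419 + 321) + (-15 - 17)/(2 - 17) = (10 - 11*1/2)/740 - 32/(-15) = (10 - 11/2)*(1/740) - 1/15*(-32) = (9/2)*(1/740) + 32/15 = 9/1480 + 32/15 = 9499/4440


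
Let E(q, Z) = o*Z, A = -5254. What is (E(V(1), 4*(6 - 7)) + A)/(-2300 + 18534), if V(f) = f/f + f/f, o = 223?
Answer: -3073/8117 ≈ -0.37859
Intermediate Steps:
V(f) = 2 (V(f) = 1 + 1 = 2)
E(q, Z) = 223*Z
(E(V(1), 4*(6 - 7)) + A)/(-2300 + 18534) = (223*(4*(6 - 7)) - 5254)/(-2300 + 18534) = (223*(4*(-1)) - 5254)/16234 = (223*(-4) - 5254)*(1/16234) = (-892 - 5254)*(1/16234) = -6146*1/16234 = -3073/8117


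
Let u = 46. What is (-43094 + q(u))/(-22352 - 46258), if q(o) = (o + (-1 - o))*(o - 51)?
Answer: 14363/22870 ≈ 0.62803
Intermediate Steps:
q(o) = 51 - o (q(o) = -(-51 + o) = 51 - o)
(-43094 + q(u))/(-22352 - 46258) = (-43094 + (51 - 1*46))/(-22352 - 46258) = (-43094 + (51 - 46))/(-68610) = (-43094 + 5)*(-1/68610) = -43089*(-1/68610) = 14363/22870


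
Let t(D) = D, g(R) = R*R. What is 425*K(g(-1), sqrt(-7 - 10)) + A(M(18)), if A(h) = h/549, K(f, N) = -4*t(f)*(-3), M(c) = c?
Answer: 311102/61 ≈ 5100.0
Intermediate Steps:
g(R) = R**2
K(f, N) = 12*f (K(f, N) = -4*f*(-3) = 12*f)
A(h) = h/549 (A(h) = h*(1/549) = h/549)
425*K(g(-1), sqrt(-7 - 10)) + A(M(18)) = 425*(12*(-1)**2) + (1/549)*18 = 425*(12*1) + 2/61 = 425*12 + 2/61 = 5100 + 2/61 = 311102/61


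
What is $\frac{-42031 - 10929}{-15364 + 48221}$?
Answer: $- \frac{52960}{32857} \approx -1.6118$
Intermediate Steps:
$\frac{-42031 - 10929}{-15364 + 48221} = - \frac{52960}{32857}$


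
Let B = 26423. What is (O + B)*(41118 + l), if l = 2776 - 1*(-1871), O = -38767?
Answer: -564923160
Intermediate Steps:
l = 4647 (l = 2776 + 1871 = 4647)
(O + B)*(41118 + l) = (-38767 + 26423)*(41118 + 4647) = -12344*45765 = -564923160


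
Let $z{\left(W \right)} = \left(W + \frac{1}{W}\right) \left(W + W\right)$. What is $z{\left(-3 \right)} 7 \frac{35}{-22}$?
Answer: $- \frac{2450}{11} \approx -222.73$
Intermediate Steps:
$z{\left(W \right)} = 2 W \left(W + \frac{1}{W}\right)$ ($z{\left(W \right)} = \left(W + \frac{1}{W}\right) 2 W = 2 W \left(W + \frac{1}{W}\right)$)
$z{\left(-3 \right)} 7 \frac{35}{-22} = \left(2 + 2 \left(-3\right)^{2}\right) 7 \frac{35}{-22} = \left(2 + 2 \cdot 9\right) 7 \cdot 35 \left(- \frac{1}{22}\right) = \left(2 + 18\right) 7 \left(- \frac{35}{22}\right) = 20 \cdot 7 \left(- \frac{35}{22}\right) = 140 \left(- \frac{35}{22}\right) = - \frac{2450}{11}$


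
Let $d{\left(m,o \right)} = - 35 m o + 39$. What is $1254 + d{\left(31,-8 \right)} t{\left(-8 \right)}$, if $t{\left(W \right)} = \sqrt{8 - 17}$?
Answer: $1254 + 26157 i \approx 1254.0 + 26157.0 i$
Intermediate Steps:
$t{\left(W \right)} = 3 i$ ($t{\left(W \right)} = \sqrt{-9} = 3 i$)
$d{\left(m,o \right)} = 39 - 35 m o$ ($d{\left(m,o \right)} = - 35 m o + 39 = 39 - 35 m o$)
$1254 + d{\left(31,-8 \right)} t{\left(-8 \right)} = 1254 + \left(39 - 1085 \left(-8\right)\right) 3 i = 1254 + \left(39 + 8680\right) 3 i = 1254 + 8719 \cdot 3 i = 1254 + 26157 i$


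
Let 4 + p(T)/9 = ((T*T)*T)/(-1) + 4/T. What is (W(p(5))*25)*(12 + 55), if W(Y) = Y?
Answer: -1932615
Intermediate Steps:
p(T) = -36 - 9*T³ + 36/T (p(T) = -36 + 9*(((T*T)*T)/(-1) + 4/T) = -36 + 9*((T²*T)*(-1) + 4/T) = -36 + 9*(T³*(-1) + 4/T) = -36 + 9*(-T³ + 4/T) = -36 + (-9*T³ + 36/T) = -36 - 9*T³ + 36/T)
(W(p(5))*25)*(12 + 55) = ((-36 - 9*5³ + 36/5)*25)*(12 + 55) = ((-36 - 9*125 + 36*(⅕))*25)*67 = ((-36 - 1125 + 36/5)*25)*67 = -5769/5*25*67 = -28845*67 = -1932615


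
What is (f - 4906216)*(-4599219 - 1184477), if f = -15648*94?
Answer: 36883369705088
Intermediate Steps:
f = -1470912
(f - 4906216)*(-4599219 - 1184477) = (-1470912 - 4906216)*(-4599219 - 1184477) = -6377128*(-5783696) = 36883369705088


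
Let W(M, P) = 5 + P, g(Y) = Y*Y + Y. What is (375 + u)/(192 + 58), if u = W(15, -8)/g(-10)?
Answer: 11249/7500 ≈ 1.4999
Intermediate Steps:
g(Y) = Y + Y² (g(Y) = Y² + Y = Y + Y²)
u = -1/30 (u = (5 - 8)/((-10*(1 - 10))) = -3/((-10*(-9))) = -3/90 = -3*1/90 = -1/30 ≈ -0.033333)
(375 + u)/(192 + 58) = (375 - 1/30)/(192 + 58) = (11249/30)/250 = (11249/30)*(1/250) = 11249/7500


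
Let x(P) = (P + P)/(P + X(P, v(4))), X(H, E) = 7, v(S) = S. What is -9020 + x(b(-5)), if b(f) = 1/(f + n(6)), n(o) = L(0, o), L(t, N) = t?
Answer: -153341/17 ≈ -9020.1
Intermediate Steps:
n(o) = 0
b(f) = 1/f (b(f) = 1/(f + 0) = 1/f)
x(P) = 2*P/(7 + P) (x(P) = (P + P)/(P + 7) = (2*P)/(7 + P) = 2*P/(7 + P))
-9020 + x(b(-5)) = -9020 + 2/(-5*(7 + 1/(-5))) = -9020 + 2*(-⅕)/(7 - ⅕) = -9020 + 2*(-⅕)/(34/5) = -9020 + 2*(-⅕)*(5/34) = -9020 - 1/17 = -153341/17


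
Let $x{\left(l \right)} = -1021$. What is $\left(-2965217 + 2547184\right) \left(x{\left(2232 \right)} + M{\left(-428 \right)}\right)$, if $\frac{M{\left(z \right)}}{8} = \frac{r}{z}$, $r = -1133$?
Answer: $\frac{44721588373}{107} \approx 4.1796 \cdot 10^{8}$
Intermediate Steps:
$M{\left(z \right)} = - \frac{9064}{z}$ ($M{\left(z \right)} = 8 \left(- \frac{1133}{z}\right) = - \frac{9064}{z}$)
$\left(-2965217 + 2547184\right) \left(x{\left(2232 \right)} + M{\left(-428 \right)}\right) = \left(-2965217 + 2547184\right) \left(-1021 - \frac{9064}{-428}\right) = - 418033 \left(-1021 - - \frac{2266}{107}\right) = - 418033 \left(-1021 + \frac{2266}{107}\right) = \left(-418033\right) \left(- \frac{106981}{107}\right) = \frac{44721588373}{107}$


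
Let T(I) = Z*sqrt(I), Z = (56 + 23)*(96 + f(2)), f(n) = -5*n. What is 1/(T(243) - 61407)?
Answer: 6823/827297811 + 6794*sqrt(3)/827297811 ≈ 2.2471e-5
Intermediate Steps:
Z = 6794 (Z = (56 + 23)*(96 - 5*2) = 79*(96 - 10) = 79*86 = 6794)
T(I) = 6794*sqrt(I)
1/(T(243) - 61407) = 1/(6794*sqrt(243) - 61407) = 1/(6794*(9*sqrt(3)) - 61407) = 1/(61146*sqrt(3) - 61407) = 1/(-61407 + 61146*sqrt(3))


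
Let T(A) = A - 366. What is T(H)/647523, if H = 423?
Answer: 19/215841 ≈ 8.8028e-5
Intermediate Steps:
T(A) = -366 + A
T(H)/647523 = (-366 + 423)/647523 = 57*(1/647523) = 19/215841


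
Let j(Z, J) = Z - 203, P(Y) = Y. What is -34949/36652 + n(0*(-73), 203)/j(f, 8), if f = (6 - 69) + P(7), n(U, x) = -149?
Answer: -512949/1356124 ≈ -0.37825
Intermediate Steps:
f = -56 (f = (6 - 69) + 7 = -63 + 7 = -56)
j(Z, J) = -203 + Z
-34949/36652 + n(0*(-73), 203)/j(f, 8) = -34949/36652 - 149/(-203 - 56) = -34949*1/36652 - 149/(-259) = -34949/36652 - 149*(-1/259) = -34949/36652 + 149/259 = -512949/1356124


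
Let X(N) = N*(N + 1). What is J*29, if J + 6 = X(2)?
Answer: 0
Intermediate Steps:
X(N) = N*(1 + N)
J = 0 (J = -6 + 2*(1 + 2) = -6 + 2*3 = -6 + 6 = 0)
J*29 = 0*29 = 0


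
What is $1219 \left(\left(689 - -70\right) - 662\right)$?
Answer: $118243$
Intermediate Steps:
$1219 \left(\left(689 - -70\right) - 662\right) = 1219 \left(\left(689 + 70\right) - 662\right) = 1219 \left(759 - 662\right) = 1219 \cdot 97 = 118243$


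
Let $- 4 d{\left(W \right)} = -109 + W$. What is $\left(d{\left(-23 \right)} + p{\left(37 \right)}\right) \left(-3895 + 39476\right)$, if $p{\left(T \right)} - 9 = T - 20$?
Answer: $2099279$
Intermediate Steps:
$p{\left(T \right)} = -11 + T$ ($p{\left(T \right)} = 9 + \left(T - 20\right) = 9 + \left(-20 + T\right) = -11 + T$)
$d{\left(W \right)} = \frac{109}{4} - \frac{W}{4}$ ($d{\left(W \right)} = - \frac{-109 + W}{4} = \frac{109}{4} - \frac{W}{4}$)
$\left(d{\left(-23 \right)} + p{\left(37 \right)}\right) \left(-3895 + 39476\right) = \left(\left(\frac{109}{4} - - \frac{23}{4}\right) + \left(-11 + 37\right)\right) \left(-3895 + 39476\right) = \left(\left(\frac{109}{4} + \frac{23}{4}\right) + 26\right) 35581 = \left(33 + 26\right) 35581 = 59 \cdot 35581 = 2099279$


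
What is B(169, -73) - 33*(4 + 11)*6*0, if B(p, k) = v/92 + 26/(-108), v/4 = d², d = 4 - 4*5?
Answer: 13525/1242 ≈ 10.890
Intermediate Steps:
d = -16 (d = 4 - 20 = -16)
v = 1024 (v = 4*(-16)² = 4*256 = 1024)
B(p, k) = 13525/1242 (B(p, k) = 1024/92 + 26/(-108) = 1024*(1/92) + 26*(-1/108) = 256/23 - 13/54 = 13525/1242)
B(169, -73) - 33*(4 + 11)*6*0 = 13525/1242 - 33*(4 + 11)*6*0 = 13525/1242 - 495*0 = 13525/1242 - 33*0 = 13525/1242 + 0 = 13525/1242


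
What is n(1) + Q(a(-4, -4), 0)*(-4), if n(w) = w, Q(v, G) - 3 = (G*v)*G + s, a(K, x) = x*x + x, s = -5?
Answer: 9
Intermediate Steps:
a(K, x) = x + x**2 (a(K, x) = x**2 + x = x + x**2)
Q(v, G) = -2 + v*G**2 (Q(v, G) = 3 + ((G*v)*G - 5) = 3 + (v*G**2 - 5) = 3 + (-5 + v*G**2) = -2 + v*G**2)
n(1) + Q(a(-4, -4), 0)*(-4) = 1 + (-2 - 4*(1 - 4)*0**2)*(-4) = 1 + (-2 - 4*(-3)*0)*(-4) = 1 + (-2 + 12*0)*(-4) = 1 + (-2 + 0)*(-4) = 1 - 2*(-4) = 1 + 8 = 9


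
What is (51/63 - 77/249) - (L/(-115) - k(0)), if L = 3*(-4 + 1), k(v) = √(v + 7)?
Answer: 84593/200445 + √7 ≈ 3.0678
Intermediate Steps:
k(v) = √(7 + v)
L = -9 (L = 3*(-3) = -9)
(51/63 - 77/249) - (L/(-115) - k(0)) = (51/63 - 77/249) - (-9/(-115) - √(7 + 0)) = (51*(1/63) - 77*1/249) - (-9*(-1/115) - √7) = (17/21 - 77/249) - (9/115 - √7) = 872/1743 + (-9/115 + √7) = 84593/200445 + √7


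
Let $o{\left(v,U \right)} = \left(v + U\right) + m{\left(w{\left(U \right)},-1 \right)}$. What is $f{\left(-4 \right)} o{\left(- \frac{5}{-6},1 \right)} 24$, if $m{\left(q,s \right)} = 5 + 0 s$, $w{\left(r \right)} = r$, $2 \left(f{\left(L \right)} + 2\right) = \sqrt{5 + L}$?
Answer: $-246$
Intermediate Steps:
$f{\left(L \right)} = -2 + \frac{\sqrt{5 + L}}{2}$
$m{\left(q,s \right)} = 5$ ($m{\left(q,s \right)} = 5 + 0 = 5$)
$o{\left(v,U \right)} = 5 + U + v$ ($o{\left(v,U \right)} = \left(v + U\right) + 5 = \left(U + v\right) + 5 = 5 + U + v$)
$f{\left(-4 \right)} o{\left(- \frac{5}{-6},1 \right)} 24 = \left(-2 + \frac{\sqrt{5 - 4}}{2}\right) \left(5 + 1 - \frac{5}{-6}\right) 24 = \left(-2 + \frac{\sqrt{1}}{2}\right) \left(5 + 1 - - \frac{5}{6}\right) 24 = \left(-2 + \frac{1}{2} \cdot 1\right) \left(5 + 1 + \frac{5}{6}\right) 24 = \left(-2 + \frac{1}{2}\right) \frac{41}{6} \cdot 24 = \left(- \frac{3}{2}\right) \frac{41}{6} \cdot 24 = \left(- \frac{41}{4}\right) 24 = -246$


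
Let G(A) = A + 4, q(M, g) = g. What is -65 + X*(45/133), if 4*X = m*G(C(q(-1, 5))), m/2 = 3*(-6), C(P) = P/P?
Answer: -10670/133 ≈ -80.226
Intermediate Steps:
C(P) = 1
G(A) = 4 + A
m = -36 (m = 2*(3*(-6)) = 2*(-18) = -36)
X = -45 (X = (-36*(4 + 1))/4 = (-36*5)/4 = (¼)*(-180) = -45)
-65 + X*(45/133) = -65 - 2025/133 = -10670/133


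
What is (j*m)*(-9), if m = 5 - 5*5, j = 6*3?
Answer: 3240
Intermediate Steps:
j = 18
m = -20 (m = 5 - 25 = -20)
(j*m)*(-9) = (18*(-20))*(-9) = -360*(-9) = 3240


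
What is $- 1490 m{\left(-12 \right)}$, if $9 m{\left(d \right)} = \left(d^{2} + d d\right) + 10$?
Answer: $- \frac{444020}{9} \approx -49336.0$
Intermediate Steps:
$m{\left(d \right)} = \frac{10}{9} + \frac{2 d^{2}}{9}$ ($m{\left(d \right)} = \frac{\left(d^{2} + d d\right) + 10}{9} = \frac{\left(d^{2} + d^{2}\right) + 10}{9} = \frac{2 d^{2} + 10}{9} = \frac{10 + 2 d^{2}}{9} = \frac{10}{9} + \frac{2 d^{2}}{9}$)
$- 1490 m{\left(-12 \right)} = - 1490 \left(\frac{10}{9} + \frac{2 \left(-12\right)^{2}}{9}\right) = - 1490 \left(\frac{10}{9} + \frac{2}{9} \cdot 144\right) = - 1490 \left(\frac{10}{9} + 32\right) = \left(-1490\right) \frac{298}{9} = - \frac{444020}{9}$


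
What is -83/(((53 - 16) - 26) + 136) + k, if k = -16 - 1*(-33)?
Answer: 2416/147 ≈ 16.435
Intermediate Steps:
k = 17 (k = -16 + 33 = 17)
-83/(((53 - 16) - 26) + 136) + k = -83/(((53 - 16) - 26) + 136) + 17 = -83/((37 - 26) + 136) + 17 = -83/(11 + 136) + 17 = -83/147 + 17 = 2416/147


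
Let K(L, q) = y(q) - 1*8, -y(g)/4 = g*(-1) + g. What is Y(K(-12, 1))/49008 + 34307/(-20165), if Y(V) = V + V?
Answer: -105102506/61765395 ≈ -1.7016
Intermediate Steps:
y(g) = 0 (y(g) = -4*(g*(-1) + g) = -4*(-g + g) = -4*0 = 0)
K(L, q) = -8 (K(L, q) = 0 - 1*8 = 0 - 8 = -8)
Y(V) = 2*V
Y(K(-12, 1))/49008 + 34307/(-20165) = (2*(-8))/49008 + 34307/(-20165) = -16*1/49008 + 34307*(-1/20165) = -1/3063 - 34307/20165 = -105102506/61765395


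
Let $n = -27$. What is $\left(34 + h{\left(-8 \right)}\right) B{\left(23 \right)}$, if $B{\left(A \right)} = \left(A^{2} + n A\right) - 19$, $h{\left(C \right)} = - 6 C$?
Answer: $-9102$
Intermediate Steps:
$B{\left(A \right)} = -19 + A^{2} - 27 A$ ($B{\left(A \right)} = \left(A^{2} - 27 A\right) - 19 = -19 + A^{2} - 27 A$)
$\left(34 + h{\left(-8 \right)}\right) B{\left(23 \right)} = \left(34 - -48\right) \left(-19 + 23^{2} - 621\right) = \left(34 + 48\right) \left(-19 + 529 - 621\right) = 82 \left(-111\right) = -9102$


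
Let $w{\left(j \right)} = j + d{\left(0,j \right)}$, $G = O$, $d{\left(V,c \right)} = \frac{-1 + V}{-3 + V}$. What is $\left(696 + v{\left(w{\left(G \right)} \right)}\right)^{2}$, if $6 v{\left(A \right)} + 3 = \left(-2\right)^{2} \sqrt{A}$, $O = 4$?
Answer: $\frac{52241995}{108} + \frac{2782 \sqrt{39}}{9} \approx 4.8565 \cdot 10^{5}$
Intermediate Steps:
$d{\left(V,c \right)} = \frac{-1 + V}{-3 + V}$
$G = 4$
$w{\left(j \right)} = \frac{1}{3} + j$ ($w{\left(j \right)} = j + \frac{-1 + 0}{-3 + 0} = j + \frac{1}{-3} \left(-1\right) = j - - \frac{1}{3} = j + \frac{1}{3} = \frac{1}{3} + j$)
$v{\left(A \right)} = - \frac{1}{2} + \frac{2 \sqrt{A}}{3}$ ($v{\left(A \right)} = - \frac{1}{2} + \frac{\left(-2\right)^{2} \sqrt{A}}{6} = - \frac{1}{2} + \frac{4 \sqrt{A}}{6} = - \frac{1}{2} + \frac{2 \sqrt{A}}{3}$)
$\left(696 + v{\left(w{\left(G \right)} \right)}\right)^{2} = \left(696 - \left(\frac{1}{2} - \frac{2 \sqrt{\frac{1}{3} + 4}}{3}\right)\right)^{2} = \left(696 - \left(\frac{1}{2} - \frac{2 \sqrt{\frac{13}{3}}}{3}\right)\right)^{2} = \left(696 - \left(\frac{1}{2} - \frac{2 \frac{\sqrt{39}}{3}}{3}\right)\right)^{2} = \left(696 - \left(\frac{1}{2} - \frac{2 \sqrt{39}}{9}\right)\right)^{2} = \left(\frac{1391}{2} + \frac{2 \sqrt{39}}{9}\right)^{2}$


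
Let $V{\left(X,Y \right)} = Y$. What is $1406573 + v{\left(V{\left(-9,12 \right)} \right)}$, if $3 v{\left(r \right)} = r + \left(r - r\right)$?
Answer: $1406577$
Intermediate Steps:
$v{\left(r \right)} = \frac{r}{3}$ ($v{\left(r \right)} = \frac{r + \left(r - r\right)}{3} = \frac{r + 0}{3} = \frac{r}{3}$)
$1406573 + v{\left(V{\left(-9,12 \right)} \right)} = 1406573 + \frac{1}{3} \cdot 12 = 1406573 + 4 = 1406577$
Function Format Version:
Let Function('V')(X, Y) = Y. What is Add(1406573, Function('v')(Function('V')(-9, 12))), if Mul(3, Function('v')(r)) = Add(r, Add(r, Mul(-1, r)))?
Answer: 1406577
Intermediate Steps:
Function('v')(r) = Mul(Rational(1, 3), r) (Function('v')(r) = Mul(Rational(1, 3), Add(r, Add(r, Mul(-1, r)))) = Mul(Rational(1, 3), Add(r, 0)) = Mul(Rational(1, 3), r))
Add(1406573, Function('v')(Function('V')(-9, 12))) = Add(1406573, Mul(Rational(1, 3), 12)) = Add(1406573, 4) = 1406577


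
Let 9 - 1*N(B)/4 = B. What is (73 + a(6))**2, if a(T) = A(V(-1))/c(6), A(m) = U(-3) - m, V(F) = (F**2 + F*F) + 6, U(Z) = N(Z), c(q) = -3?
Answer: 32041/9 ≈ 3560.1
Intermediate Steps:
N(B) = 36 - 4*B
U(Z) = 36 - 4*Z
V(F) = 6 + 2*F**2 (V(F) = (F**2 + F**2) + 6 = 2*F**2 + 6 = 6 + 2*F**2)
A(m) = 48 - m (A(m) = (36 - 4*(-3)) - m = (36 + 12) - m = 48 - m)
a(T) = -40/3 (a(T) = (48 - (6 + 2*(-1)**2))/(-3) = (48 - (6 + 2*1))*(-1/3) = (48 - (6 + 2))*(-1/3) = (48 - 1*8)*(-1/3) = (48 - 8)*(-1/3) = 40*(-1/3) = -40/3)
(73 + a(6))**2 = (73 - 40/3)**2 = (179/3)**2 = 32041/9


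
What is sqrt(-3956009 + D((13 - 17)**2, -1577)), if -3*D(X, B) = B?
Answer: 5*I*sqrt(1423974)/3 ≈ 1988.8*I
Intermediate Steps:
D(X, B) = -B/3
sqrt(-3956009 + D((13 - 17)**2, -1577)) = sqrt(-3956009 - 1/3*(-1577)) = sqrt(-3956009 + 1577/3) = sqrt(-11866450/3) = 5*I*sqrt(1423974)/3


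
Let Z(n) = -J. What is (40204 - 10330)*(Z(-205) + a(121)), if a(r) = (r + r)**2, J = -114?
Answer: 1752946572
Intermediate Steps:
a(r) = 4*r**2 (a(r) = (2*r)**2 = 4*r**2)
Z(n) = 114 (Z(n) = -1*(-114) = 114)
(40204 - 10330)*(Z(-205) + a(121)) = (40204 - 10330)*(114 + 4*121**2) = 29874*(114 + 4*14641) = 29874*(114 + 58564) = 29874*58678 = 1752946572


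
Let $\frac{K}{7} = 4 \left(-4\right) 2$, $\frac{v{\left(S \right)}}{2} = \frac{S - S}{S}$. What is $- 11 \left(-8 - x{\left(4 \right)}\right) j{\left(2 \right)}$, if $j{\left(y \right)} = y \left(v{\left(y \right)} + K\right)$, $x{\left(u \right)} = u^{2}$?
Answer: $-118272$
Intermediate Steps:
$v{\left(S \right)} = 0$ ($v{\left(S \right)} = 2 \frac{S - S}{S} = 2 \frac{0}{S} = 2 \cdot 0 = 0$)
$K = -224$ ($K = 7 \cdot 4 \left(-4\right) 2 = 7 \left(\left(-16\right) 2\right) = 7 \left(-32\right) = -224$)
$j{\left(y \right)} = - 224 y$ ($j{\left(y \right)} = y \left(0 - 224\right) = y \left(-224\right) = - 224 y$)
$- 11 \left(-8 - x{\left(4 \right)}\right) j{\left(2 \right)} = - 11 \left(-8 - 4^{2}\right) \left(\left(-224\right) 2\right) = - 11 \left(-8 - 16\right) \left(-448\right) = \left(-11\right) \left(-24\right) \left(-448\right) = 264 \left(-448\right) = -118272$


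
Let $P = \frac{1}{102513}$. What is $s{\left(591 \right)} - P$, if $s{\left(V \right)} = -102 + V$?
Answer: $\frac{50128856}{102513} \approx 489.0$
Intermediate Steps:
$P = \frac{1}{102513} \approx 9.7549 \cdot 10^{-6}$
$s{\left(591 \right)} - P = \left(-102 + 591\right) - \frac{1}{102513} = 489 - \frac{1}{102513} = \frac{50128856}{102513}$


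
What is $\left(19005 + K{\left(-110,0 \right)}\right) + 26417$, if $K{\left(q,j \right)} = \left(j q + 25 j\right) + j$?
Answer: $45422$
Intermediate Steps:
$K{\left(q,j \right)} = 26 j + j q$ ($K{\left(q,j \right)} = \left(25 j + j q\right) + j = 26 j + j q$)
$\left(19005 + K{\left(-110,0 \right)}\right) + 26417 = \left(19005 + 0 \left(26 - 110\right)\right) + 26417 = \left(19005 + 0 \left(-84\right)\right) + 26417 = \left(19005 + 0\right) + 26417 = 19005 + 26417 = 45422$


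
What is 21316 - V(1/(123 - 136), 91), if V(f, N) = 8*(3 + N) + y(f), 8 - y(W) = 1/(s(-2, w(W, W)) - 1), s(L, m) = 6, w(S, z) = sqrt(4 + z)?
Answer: 102781/5 ≈ 20556.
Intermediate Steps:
y(W) = 39/5 (y(W) = 8 - 1/(6 - 1) = 8 - 1/5 = 39/5)
V(f, N) = 159/5 + 8*N (V(f, N) = 8*(3 + N) + 39/5 = (24 + 8*N) + 39/5 = 159/5 + 8*N)
21316 - V(1/(123 - 136), 91) = 21316 - (159/5 + 8*91) = 21316 - (159/5 + 728) = 21316 - 1*3799/5 = 21316 - 3799/5 = 102781/5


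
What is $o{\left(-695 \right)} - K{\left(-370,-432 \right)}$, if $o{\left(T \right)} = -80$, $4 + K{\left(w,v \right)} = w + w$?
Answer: $664$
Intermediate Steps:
$K{\left(w,v \right)} = -4 + 2 w$ ($K{\left(w,v \right)} = -4 + \left(w + w\right) = -4 + 2 w$)
$o{\left(-695 \right)} - K{\left(-370,-432 \right)} = -80 - \left(-4 + 2 \left(-370\right)\right) = -80 - \left(-4 - 740\right) = -80 - -744 = -80 + 744 = 664$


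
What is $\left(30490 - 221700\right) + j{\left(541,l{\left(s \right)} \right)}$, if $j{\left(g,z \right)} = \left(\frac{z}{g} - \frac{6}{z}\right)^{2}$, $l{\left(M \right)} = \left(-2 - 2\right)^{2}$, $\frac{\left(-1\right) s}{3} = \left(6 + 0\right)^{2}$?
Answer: $- \frac{3581663941615}{18731584} \approx -1.9121 \cdot 10^{5}$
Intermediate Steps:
$s = -108$ ($s = - 3 \left(6 + 0\right)^{2} = - 3 \cdot 6^{2} = \left(-3\right) 36 = -108$)
$l{\left(M \right)} = 16$ ($l{\left(M \right)} = \left(-4\right)^{2} = 16$)
$j{\left(g,z \right)} = \left(- \frac{6}{z} + \frac{z}{g}\right)^{2}$
$\left(30490 - 221700\right) + j{\left(541,l{\left(s \right)} \right)} = \left(30490 - 221700\right) + \frac{\left(- 16^{2} + 6 \cdot 541\right)^{2}}{292681 \cdot 256} = -191210 + \frac{1}{292681} \cdot \frac{1}{256} \left(\left(-1\right) 256 + 3246\right)^{2} = -191210 + \frac{1}{292681} \cdot \frac{1}{256} \left(-256 + 3246\right)^{2} = -191210 + \frac{1}{292681} \cdot \frac{1}{256} \cdot 2990^{2} = -191210 + \frac{1}{292681} \cdot \frac{1}{256} \cdot 8940100 = -191210 + \frac{2235025}{18731584} = - \frac{3581663941615}{18731584}$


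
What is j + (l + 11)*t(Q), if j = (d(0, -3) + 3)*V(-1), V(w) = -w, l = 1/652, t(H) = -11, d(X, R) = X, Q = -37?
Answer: -76947/652 ≈ -118.02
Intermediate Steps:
l = 1/652 ≈ 0.0015337
j = 3 (j = (0 + 3)*(-1*(-1)) = 3*1 = 3)
j + (l + 11)*t(Q) = 3 + (1/652 + 11)*(-11) = 3 + (7173/652)*(-11) = 3 - 78903/652 = -76947/652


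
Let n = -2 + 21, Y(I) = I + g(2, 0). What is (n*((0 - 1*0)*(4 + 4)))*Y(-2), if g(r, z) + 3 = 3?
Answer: 0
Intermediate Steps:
g(r, z) = 0 (g(r, z) = -3 + 3 = 0)
Y(I) = I (Y(I) = I + 0 = I)
n = 19
(n*((0 - 1*0)*(4 + 4)))*Y(-2) = (19*((0 - 1*0)*(4 + 4)))*(-2) = (19*((0 + 0)*8))*(-2) = (19*(0*8))*(-2) = (19*0)*(-2) = 0*(-2) = 0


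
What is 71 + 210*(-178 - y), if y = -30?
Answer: -31009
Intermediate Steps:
71 + 210*(-178 - y) = 71 + 210*(-178 - 1*(-30)) = 71 + 210*(-178 + 30) = 71 + 210*(-148) = 71 - 31080 = -31009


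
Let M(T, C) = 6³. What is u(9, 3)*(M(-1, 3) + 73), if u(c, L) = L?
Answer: 867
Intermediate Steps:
M(T, C) = 216
u(9, 3)*(M(-1, 3) + 73) = 3*(216 + 73) = 3*289 = 867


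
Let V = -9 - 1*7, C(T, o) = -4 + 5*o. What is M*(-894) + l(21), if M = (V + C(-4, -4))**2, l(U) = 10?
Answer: -1430390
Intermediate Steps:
V = -16 (V = -9 - 7 = -16)
M = 1600 (M = (-16 + (-4 + 5*(-4)))**2 = (-16 + (-4 - 20))**2 = (-16 - 24)**2 = (-40)**2 = 1600)
M*(-894) + l(21) = 1600*(-894) + 10 = -1430400 + 10 = -1430390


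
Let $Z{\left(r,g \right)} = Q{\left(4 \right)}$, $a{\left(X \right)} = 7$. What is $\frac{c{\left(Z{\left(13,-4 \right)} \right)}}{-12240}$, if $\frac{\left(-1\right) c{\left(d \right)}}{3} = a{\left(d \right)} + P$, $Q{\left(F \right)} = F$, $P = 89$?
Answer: $\frac{2}{85} \approx 0.023529$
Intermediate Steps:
$Z{\left(r,g \right)} = 4$
$c{\left(d \right)} = -288$ ($c{\left(d \right)} = - 3 \left(7 + 89\right) = \left(-3\right) 96 = -288$)
$\frac{c{\left(Z{\left(13,-4 \right)} \right)}}{-12240} = - \frac{288}{-12240} = \left(-288\right) \left(- \frac{1}{12240}\right) = \frac{2}{85}$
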